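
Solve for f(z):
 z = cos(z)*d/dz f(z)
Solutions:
 f(z) = C1 + Integral(z/cos(z), z)


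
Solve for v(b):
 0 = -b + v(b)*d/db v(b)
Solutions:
 v(b) = -sqrt(C1 + b^2)
 v(b) = sqrt(C1 + b^2)


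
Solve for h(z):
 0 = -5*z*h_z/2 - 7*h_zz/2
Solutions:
 h(z) = C1 + C2*erf(sqrt(70)*z/14)


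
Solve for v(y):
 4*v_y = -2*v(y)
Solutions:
 v(y) = C1*exp(-y/2)


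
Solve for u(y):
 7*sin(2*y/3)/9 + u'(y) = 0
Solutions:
 u(y) = C1 + 7*cos(2*y/3)/6


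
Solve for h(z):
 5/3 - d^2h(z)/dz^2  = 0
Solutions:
 h(z) = C1 + C2*z + 5*z^2/6


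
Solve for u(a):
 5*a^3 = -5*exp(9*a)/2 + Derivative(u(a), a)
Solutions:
 u(a) = C1 + 5*a^4/4 + 5*exp(9*a)/18


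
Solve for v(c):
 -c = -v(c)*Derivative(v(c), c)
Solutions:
 v(c) = -sqrt(C1 + c^2)
 v(c) = sqrt(C1 + c^2)


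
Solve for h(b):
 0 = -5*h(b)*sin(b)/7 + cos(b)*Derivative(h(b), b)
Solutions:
 h(b) = C1/cos(b)^(5/7)


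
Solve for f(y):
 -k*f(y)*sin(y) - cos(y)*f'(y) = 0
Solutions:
 f(y) = C1*exp(k*log(cos(y)))


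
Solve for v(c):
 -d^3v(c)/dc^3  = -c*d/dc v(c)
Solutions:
 v(c) = C1 + Integral(C2*airyai(c) + C3*airybi(c), c)


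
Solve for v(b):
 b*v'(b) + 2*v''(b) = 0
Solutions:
 v(b) = C1 + C2*erf(b/2)


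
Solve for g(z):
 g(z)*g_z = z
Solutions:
 g(z) = -sqrt(C1 + z^2)
 g(z) = sqrt(C1 + z^2)


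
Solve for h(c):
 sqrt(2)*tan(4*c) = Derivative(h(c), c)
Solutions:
 h(c) = C1 - sqrt(2)*log(cos(4*c))/4


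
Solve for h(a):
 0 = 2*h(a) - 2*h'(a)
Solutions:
 h(a) = C1*exp(a)


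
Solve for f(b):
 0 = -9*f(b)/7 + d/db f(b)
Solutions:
 f(b) = C1*exp(9*b/7)


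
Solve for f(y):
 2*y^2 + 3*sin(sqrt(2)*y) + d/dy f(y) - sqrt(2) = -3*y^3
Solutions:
 f(y) = C1 - 3*y^4/4 - 2*y^3/3 + sqrt(2)*y + 3*sqrt(2)*cos(sqrt(2)*y)/2


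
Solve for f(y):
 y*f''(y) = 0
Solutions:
 f(y) = C1 + C2*y


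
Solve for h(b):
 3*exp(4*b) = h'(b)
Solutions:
 h(b) = C1 + 3*exp(4*b)/4


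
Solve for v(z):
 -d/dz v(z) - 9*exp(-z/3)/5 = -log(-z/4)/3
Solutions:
 v(z) = C1 + z*log(-z)/3 + z*(-2*log(2) - 1)/3 + 27*exp(-z/3)/5


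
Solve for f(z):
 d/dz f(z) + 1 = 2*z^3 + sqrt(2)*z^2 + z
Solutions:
 f(z) = C1 + z^4/2 + sqrt(2)*z^3/3 + z^2/2 - z


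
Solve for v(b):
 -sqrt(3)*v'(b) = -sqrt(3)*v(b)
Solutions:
 v(b) = C1*exp(b)


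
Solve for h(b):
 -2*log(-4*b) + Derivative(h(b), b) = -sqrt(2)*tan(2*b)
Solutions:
 h(b) = C1 + 2*b*log(-b) - 2*b + 4*b*log(2) + sqrt(2)*log(cos(2*b))/2


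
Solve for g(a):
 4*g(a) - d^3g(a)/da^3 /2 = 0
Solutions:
 g(a) = C3*exp(2*a) + (C1*sin(sqrt(3)*a) + C2*cos(sqrt(3)*a))*exp(-a)


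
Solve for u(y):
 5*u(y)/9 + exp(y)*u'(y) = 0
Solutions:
 u(y) = C1*exp(5*exp(-y)/9)


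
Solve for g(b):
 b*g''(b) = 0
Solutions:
 g(b) = C1 + C2*b


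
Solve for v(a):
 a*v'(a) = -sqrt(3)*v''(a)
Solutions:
 v(a) = C1 + C2*erf(sqrt(2)*3^(3/4)*a/6)


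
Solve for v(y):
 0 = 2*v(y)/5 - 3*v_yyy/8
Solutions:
 v(y) = C3*exp(2*15^(2/3)*2^(1/3)*y/15) + (C1*sin(2^(1/3)*3^(1/6)*5^(2/3)*y/5) + C2*cos(2^(1/3)*3^(1/6)*5^(2/3)*y/5))*exp(-15^(2/3)*2^(1/3)*y/15)


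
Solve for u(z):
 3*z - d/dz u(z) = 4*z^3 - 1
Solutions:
 u(z) = C1 - z^4 + 3*z^2/2 + z


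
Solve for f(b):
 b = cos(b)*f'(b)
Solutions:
 f(b) = C1 + Integral(b/cos(b), b)


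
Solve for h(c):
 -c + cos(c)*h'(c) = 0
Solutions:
 h(c) = C1 + Integral(c/cos(c), c)


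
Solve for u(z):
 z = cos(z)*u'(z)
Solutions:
 u(z) = C1 + Integral(z/cos(z), z)


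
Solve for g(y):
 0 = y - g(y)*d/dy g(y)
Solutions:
 g(y) = -sqrt(C1 + y^2)
 g(y) = sqrt(C1 + y^2)


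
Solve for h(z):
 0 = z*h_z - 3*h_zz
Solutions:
 h(z) = C1 + C2*erfi(sqrt(6)*z/6)


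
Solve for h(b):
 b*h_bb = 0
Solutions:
 h(b) = C1 + C2*b


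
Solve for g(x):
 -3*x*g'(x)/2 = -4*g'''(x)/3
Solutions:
 g(x) = C1 + Integral(C2*airyai(3^(2/3)*x/2) + C3*airybi(3^(2/3)*x/2), x)


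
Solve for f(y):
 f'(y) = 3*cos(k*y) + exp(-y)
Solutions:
 f(y) = C1 - exp(-y) + 3*sin(k*y)/k


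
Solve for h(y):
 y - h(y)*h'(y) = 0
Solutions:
 h(y) = -sqrt(C1 + y^2)
 h(y) = sqrt(C1 + y^2)


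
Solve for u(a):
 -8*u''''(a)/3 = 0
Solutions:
 u(a) = C1 + C2*a + C3*a^2 + C4*a^3


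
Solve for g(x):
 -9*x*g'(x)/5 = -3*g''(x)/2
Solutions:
 g(x) = C1 + C2*erfi(sqrt(15)*x/5)


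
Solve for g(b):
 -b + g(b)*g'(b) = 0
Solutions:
 g(b) = -sqrt(C1 + b^2)
 g(b) = sqrt(C1 + b^2)


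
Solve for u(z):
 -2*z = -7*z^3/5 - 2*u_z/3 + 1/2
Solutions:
 u(z) = C1 - 21*z^4/40 + 3*z^2/2 + 3*z/4


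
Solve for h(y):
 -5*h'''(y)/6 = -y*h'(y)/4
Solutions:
 h(y) = C1 + Integral(C2*airyai(10^(2/3)*3^(1/3)*y/10) + C3*airybi(10^(2/3)*3^(1/3)*y/10), y)


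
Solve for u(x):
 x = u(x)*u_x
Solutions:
 u(x) = -sqrt(C1 + x^2)
 u(x) = sqrt(C1 + x^2)


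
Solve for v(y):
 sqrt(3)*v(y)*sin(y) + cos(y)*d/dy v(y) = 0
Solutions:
 v(y) = C1*cos(y)^(sqrt(3))


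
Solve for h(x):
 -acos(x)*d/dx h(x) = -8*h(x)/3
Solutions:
 h(x) = C1*exp(8*Integral(1/acos(x), x)/3)


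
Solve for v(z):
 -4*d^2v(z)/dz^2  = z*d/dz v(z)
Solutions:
 v(z) = C1 + C2*erf(sqrt(2)*z/4)


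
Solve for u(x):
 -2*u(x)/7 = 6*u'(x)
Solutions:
 u(x) = C1*exp(-x/21)


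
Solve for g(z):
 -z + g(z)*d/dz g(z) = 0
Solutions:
 g(z) = -sqrt(C1 + z^2)
 g(z) = sqrt(C1 + z^2)


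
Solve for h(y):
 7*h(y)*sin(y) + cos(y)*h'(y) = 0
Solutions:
 h(y) = C1*cos(y)^7


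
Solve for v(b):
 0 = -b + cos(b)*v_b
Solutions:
 v(b) = C1 + Integral(b/cos(b), b)


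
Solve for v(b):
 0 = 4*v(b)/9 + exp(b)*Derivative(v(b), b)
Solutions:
 v(b) = C1*exp(4*exp(-b)/9)


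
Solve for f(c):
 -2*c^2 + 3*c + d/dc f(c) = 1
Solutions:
 f(c) = C1 + 2*c^3/3 - 3*c^2/2 + c


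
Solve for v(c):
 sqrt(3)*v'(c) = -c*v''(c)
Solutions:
 v(c) = C1 + C2*c^(1 - sqrt(3))


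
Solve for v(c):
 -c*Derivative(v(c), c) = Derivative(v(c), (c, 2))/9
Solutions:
 v(c) = C1 + C2*erf(3*sqrt(2)*c/2)


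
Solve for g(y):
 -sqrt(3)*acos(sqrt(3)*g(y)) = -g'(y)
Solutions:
 Integral(1/acos(sqrt(3)*_y), (_y, g(y))) = C1 + sqrt(3)*y


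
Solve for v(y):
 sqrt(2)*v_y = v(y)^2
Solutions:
 v(y) = -2/(C1 + sqrt(2)*y)


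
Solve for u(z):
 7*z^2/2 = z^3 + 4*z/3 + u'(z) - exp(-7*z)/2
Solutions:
 u(z) = C1 - z^4/4 + 7*z^3/6 - 2*z^2/3 - exp(-7*z)/14


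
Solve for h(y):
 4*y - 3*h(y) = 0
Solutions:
 h(y) = 4*y/3


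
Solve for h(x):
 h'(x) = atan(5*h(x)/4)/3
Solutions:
 Integral(1/atan(5*_y/4), (_y, h(x))) = C1 + x/3


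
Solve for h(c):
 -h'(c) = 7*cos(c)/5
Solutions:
 h(c) = C1 - 7*sin(c)/5


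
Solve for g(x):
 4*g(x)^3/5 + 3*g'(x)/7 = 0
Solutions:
 g(x) = -sqrt(30)*sqrt(-1/(C1 - 28*x))/2
 g(x) = sqrt(30)*sqrt(-1/(C1 - 28*x))/2


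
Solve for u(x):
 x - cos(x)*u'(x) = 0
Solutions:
 u(x) = C1 + Integral(x/cos(x), x)


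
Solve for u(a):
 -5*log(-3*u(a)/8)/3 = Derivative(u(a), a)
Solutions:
 3*Integral(1/(log(-_y) - 3*log(2) + log(3)), (_y, u(a)))/5 = C1 - a


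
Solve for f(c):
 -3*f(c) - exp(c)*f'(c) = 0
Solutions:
 f(c) = C1*exp(3*exp(-c))


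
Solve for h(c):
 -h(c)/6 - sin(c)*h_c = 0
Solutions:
 h(c) = C1*(cos(c) + 1)^(1/12)/(cos(c) - 1)^(1/12)


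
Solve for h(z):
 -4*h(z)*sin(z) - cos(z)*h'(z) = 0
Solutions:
 h(z) = C1*cos(z)^4


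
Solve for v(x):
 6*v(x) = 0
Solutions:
 v(x) = 0


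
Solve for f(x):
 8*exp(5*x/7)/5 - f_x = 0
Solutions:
 f(x) = C1 + 56*exp(5*x/7)/25


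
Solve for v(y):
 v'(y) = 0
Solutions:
 v(y) = C1


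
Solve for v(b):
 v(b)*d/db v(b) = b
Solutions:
 v(b) = -sqrt(C1 + b^2)
 v(b) = sqrt(C1 + b^2)


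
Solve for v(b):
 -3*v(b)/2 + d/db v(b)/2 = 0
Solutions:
 v(b) = C1*exp(3*b)


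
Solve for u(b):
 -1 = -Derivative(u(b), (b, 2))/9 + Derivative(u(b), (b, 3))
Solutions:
 u(b) = C1 + C2*b + C3*exp(b/9) + 9*b^2/2


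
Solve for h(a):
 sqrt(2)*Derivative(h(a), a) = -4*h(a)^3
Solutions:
 h(a) = -sqrt(2)*sqrt(-1/(C1 - 2*sqrt(2)*a))/2
 h(a) = sqrt(2)*sqrt(-1/(C1 - 2*sqrt(2)*a))/2


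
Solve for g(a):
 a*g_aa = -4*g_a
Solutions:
 g(a) = C1 + C2/a^3


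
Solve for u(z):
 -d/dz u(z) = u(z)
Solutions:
 u(z) = C1*exp(-z)


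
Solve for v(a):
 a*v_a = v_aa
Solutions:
 v(a) = C1 + C2*erfi(sqrt(2)*a/2)


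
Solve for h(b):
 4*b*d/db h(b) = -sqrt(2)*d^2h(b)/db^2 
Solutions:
 h(b) = C1 + C2*erf(2^(1/4)*b)


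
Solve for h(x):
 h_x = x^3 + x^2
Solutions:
 h(x) = C1 + x^4/4 + x^3/3


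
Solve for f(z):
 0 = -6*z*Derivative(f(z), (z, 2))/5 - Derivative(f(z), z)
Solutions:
 f(z) = C1 + C2*z^(1/6)


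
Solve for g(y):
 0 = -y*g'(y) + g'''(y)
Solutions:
 g(y) = C1 + Integral(C2*airyai(y) + C3*airybi(y), y)


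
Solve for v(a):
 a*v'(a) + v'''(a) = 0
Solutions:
 v(a) = C1 + Integral(C2*airyai(-a) + C3*airybi(-a), a)


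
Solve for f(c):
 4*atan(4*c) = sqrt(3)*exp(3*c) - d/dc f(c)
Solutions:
 f(c) = C1 - 4*c*atan(4*c) + sqrt(3)*exp(3*c)/3 + log(16*c^2 + 1)/2


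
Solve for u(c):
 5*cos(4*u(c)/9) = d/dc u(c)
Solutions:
 -5*c - 9*log(sin(4*u(c)/9) - 1)/8 + 9*log(sin(4*u(c)/9) + 1)/8 = C1


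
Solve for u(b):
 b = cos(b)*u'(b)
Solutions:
 u(b) = C1 + Integral(b/cos(b), b)


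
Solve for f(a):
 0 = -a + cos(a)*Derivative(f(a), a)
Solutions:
 f(a) = C1 + Integral(a/cos(a), a)


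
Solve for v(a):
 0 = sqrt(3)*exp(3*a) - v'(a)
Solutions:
 v(a) = C1 + sqrt(3)*exp(3*a)/3


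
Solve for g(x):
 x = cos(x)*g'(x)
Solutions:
 g(x) = C1 + Integral(x/cos(x), x)


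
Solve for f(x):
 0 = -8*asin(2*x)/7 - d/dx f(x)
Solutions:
 f(x) = C1 - 8*x*asin(2*x)/7 - 4*sqrt(1 - 4*x^2)/7


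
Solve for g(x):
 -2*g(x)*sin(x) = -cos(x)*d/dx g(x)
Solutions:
 g(x) = C1/cos(x)^2


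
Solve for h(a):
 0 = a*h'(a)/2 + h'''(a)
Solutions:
 h(a) = C1 + Integral(C2*airyai(-2^(2/3)*a/2) + C3*airybi(-2^(2/3)*a/2), a)


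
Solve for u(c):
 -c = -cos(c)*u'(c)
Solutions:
 u(c) = C1 + Integral(c/cos(c), c)


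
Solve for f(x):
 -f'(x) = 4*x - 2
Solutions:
 f(x) = C1 - 2*x^2 + 2*x


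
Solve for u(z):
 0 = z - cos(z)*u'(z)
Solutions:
 u(z) = C1 + Integral(z/cos(z), z)


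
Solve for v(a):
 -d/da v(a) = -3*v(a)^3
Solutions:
 v(a) = -sqrt(2)*sqrt(-1/(C1 + 3*a))/2
 v(a) = sqrt(2)*sqrt(-1/(C1 + 3*a))/2


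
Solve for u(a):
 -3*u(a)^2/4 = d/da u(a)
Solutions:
 u(a) = 4/(C1 + 3*a)


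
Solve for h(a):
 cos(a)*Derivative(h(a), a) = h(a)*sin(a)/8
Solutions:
 h(a) = C1/cos(a)^(1/8)


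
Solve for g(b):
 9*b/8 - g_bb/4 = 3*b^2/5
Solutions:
 g(b) = C1 + C2*b - b^4/5 + 3*b^3/4


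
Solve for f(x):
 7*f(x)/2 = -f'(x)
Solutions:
 f(x) = C1*exp(-7*x/2)


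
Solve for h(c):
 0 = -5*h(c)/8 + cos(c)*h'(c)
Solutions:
 h(c) = C1*(sin(c) + 1)^(5/16)/(sin(c) - 1)^(5/16)


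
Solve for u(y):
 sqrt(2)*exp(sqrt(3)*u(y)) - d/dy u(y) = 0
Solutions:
 u(y) = sqrt(3)*(2*log(-1/(C1 + sqrt(2)*y)) - log(3))/6


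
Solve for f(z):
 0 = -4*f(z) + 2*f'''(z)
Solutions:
 f(z) = C3*exp(2^(1/3)*z) + (C1*sin(2^(1/3)*sqrt(3)*z/2) + C2*cos(2^(1/3)*sqrt(3)*z/2))*exp(-2^(1/3)*z/2)


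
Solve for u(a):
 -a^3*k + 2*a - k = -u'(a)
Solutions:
 u(a) = C1 + a^4*k/4 - a^2 + a*k


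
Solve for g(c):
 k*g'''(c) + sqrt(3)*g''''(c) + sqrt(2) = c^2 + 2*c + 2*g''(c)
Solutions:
 g(c) = C1 + C2*c + C3*exp(sqrt(3)*c*(-k + sqrt(k^2 + 8*sqrt(3)))/6) + C4*exp(-sqrt(3)*c*(k + sqrt(k^2 + 8*sqrt(3)))/6) - c^4/24 + c^3*(-k - 2)/12 + c^2*(-k^2 - 2*k - 2*sqrt(3) + 2*sqrt(2))/8


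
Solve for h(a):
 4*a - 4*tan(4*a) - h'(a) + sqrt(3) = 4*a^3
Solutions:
 h(a) = C1 - a^4 + 2*a^2 + sqrt(3)*a + log(cos(4*a))


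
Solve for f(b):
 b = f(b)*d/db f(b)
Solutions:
 f(b) = -sqrt(C1 + b^2)
 f(b) = sqrt(C1 + b^2)


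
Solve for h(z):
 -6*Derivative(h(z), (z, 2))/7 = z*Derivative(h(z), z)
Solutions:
 h(z) = C1 + C2*erf(sqrt(21)*z/6)


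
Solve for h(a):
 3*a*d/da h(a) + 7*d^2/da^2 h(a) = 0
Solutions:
 h(a) = C1 + C2*erf(sqrt(42)*a/14)


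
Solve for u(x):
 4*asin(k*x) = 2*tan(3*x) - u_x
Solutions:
 u(x) = C1 - 4*Piecewise((x*asin(k*x) + sqrt(-k^2*x^2 + 1)/k, Ne(k, 0)), (0, True)) - 2*log(cos(3*x))/3


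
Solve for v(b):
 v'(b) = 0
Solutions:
 v(b) = C1


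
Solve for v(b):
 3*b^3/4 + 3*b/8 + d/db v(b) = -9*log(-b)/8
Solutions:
 v(b) = C1 - 3*b^4/16 - 3*b^2/16 - 9*b*log(-b)/8 + 9*b/8


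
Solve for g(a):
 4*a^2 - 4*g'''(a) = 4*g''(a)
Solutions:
 g(a) = C1 + C2*a + C3*exp(-a) + a^4/12 - a^3/3 + a^2


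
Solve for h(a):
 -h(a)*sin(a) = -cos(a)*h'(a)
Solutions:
 h(a) = C1/cos(a)


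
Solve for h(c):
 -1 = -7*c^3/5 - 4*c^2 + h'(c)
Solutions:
 h(c) = C1 + 7*c^4/20 + 4*c^3/3 - c


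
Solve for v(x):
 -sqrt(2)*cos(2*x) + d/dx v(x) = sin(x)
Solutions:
 v(x) = C1 + sqrt(2)*sin(2*x)/2 - cos(x)


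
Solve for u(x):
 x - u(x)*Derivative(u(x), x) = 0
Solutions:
 u(x) = -sqrt(C1 + x^2)
 u(x) = sqrt(C1 + x^2)


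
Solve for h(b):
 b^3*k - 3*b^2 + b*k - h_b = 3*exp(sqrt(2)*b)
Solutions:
 h(b) = C1 + b^4*k/4 - b^3 + b^2*k/2 - 3*sqrt(2)*exp(sqrt(2)*b)/2


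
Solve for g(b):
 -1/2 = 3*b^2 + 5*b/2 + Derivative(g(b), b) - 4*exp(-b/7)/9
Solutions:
 g(b) = C1 - b^3 - 5*b^2/4 - b/2 - 28*exp(-b/7)/9


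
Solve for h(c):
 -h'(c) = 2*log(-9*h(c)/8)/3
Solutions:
 3*Integral(1/(log(-_y) - 3*log(2) + 2*log(3)), (_y, h(c)))/2 = C1 - c


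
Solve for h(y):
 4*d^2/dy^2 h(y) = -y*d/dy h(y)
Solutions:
 h(y) = C1 + C2*erf(sqrt(2)*y/4)


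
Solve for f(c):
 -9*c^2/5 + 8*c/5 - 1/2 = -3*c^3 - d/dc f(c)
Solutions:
 f(c) = C1 - 3*c^4/4 + 3*c^3/5 - 4*c^2/5 + c/2


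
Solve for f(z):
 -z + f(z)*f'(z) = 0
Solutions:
 f(z) = -sqrt(C1 + z^2)
 f(z) = sqrt(C1 + z^2)


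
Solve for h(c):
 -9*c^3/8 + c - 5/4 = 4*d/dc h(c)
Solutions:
 h(c) = C1 - 9*c^4/128 + c^2/8 - 5*c/16


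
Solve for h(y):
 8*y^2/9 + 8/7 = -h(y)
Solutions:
 h(y) = -8*y^2/9 - 8/7


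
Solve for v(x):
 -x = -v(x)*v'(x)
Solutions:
 v(x) = -sqrt(C1 + x^2)
 v(x) = sqrt(C1 + x^2)


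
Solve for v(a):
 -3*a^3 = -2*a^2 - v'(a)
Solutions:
 v(a) = C1 + 3*a^4/4 - 2*a^3/3


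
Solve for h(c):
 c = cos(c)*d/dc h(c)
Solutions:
 h(c) = C1 + Integral(c/cos(c), c)


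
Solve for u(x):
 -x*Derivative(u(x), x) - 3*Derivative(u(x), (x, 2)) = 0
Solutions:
 u(x) = C1 + C2*erf(sqrt(6)*x/6)


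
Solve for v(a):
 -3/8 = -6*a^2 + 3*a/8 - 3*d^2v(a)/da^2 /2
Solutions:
 v(a) = C1 + C2*a - a^4/3 + a^3/24 + a^2/8


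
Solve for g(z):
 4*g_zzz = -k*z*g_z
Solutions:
 g(z) = C1 + Integral(C2*airyai(2^(1/3)*z*(-k)^(1/3)/2) + C3*airybi(2^(1/3)*z*(-k)^(1/3)/2), z)


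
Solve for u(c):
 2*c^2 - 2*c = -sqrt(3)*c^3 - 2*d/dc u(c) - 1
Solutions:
 u(c) = C1 - sqrt(3)*c^4/8 - c^3/3 + c^2/2 - c/2


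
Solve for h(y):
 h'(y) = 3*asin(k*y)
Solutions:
 h(y) = C1 + 3*Piecewise((y*asin(k*y) + sqrt(-k^2*y^2 + 1)/k, Ne(k, 0)), (0, True))


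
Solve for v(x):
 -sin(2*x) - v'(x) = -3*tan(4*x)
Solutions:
 v(x) = C1 - 3*log(cos(4*x))/4 + cos(2*x)/2


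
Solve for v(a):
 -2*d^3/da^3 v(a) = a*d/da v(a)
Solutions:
 v(a) = C1 + Integral(C2*airyai(-2^(2/3)*a/2) + C3*airybi(-2^(2/3)*a/2), a)


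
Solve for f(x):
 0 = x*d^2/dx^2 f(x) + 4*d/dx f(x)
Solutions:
 f(x) = C1 + C2/x^3


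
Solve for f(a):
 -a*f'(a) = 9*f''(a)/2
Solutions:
 f(a) = C1 + C2*erf(a/3)


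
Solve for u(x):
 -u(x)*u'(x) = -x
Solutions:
 u(x) = -sqrt(C1 + x^2)
 u(x) = sqrt(C1 + x^2)


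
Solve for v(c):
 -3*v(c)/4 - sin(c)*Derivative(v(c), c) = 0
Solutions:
 v(c) = C1*(cos(c) + 1)^(3/8)/(cos(c) - 1)^(3/8)


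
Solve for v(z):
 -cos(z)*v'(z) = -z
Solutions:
 v(z) = C1 + Integral(z/cos(z), z)


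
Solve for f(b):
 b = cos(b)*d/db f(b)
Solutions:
 f(b) = C1 + Integral(b/cos(b), b)


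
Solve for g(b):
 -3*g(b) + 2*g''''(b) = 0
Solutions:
 g(b) = C1*exp(-2^(3/4)*3^(1/4)*b/2) + C2*exp(2^(3/4)*3^(1/4)*b/2) + C3*sin(2^(3/4)*3^(1/4)*b/2) + C4*cos(2^(3/4)*3^(1/4)*b/2)


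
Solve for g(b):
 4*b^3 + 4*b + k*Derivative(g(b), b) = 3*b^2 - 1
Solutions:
 g(b) = C1 - b^4/k + b^3/k - 2*b^2/k - b/k


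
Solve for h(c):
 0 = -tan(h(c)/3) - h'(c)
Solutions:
 h(c) = -3*asin(C1*exp(-c/3)) + 3*pi
 h(c) = 3*asin(C1*exp(-c/3))


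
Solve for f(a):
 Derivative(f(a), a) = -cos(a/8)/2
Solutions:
 f(a) = C1 - 4*sin(a/8)


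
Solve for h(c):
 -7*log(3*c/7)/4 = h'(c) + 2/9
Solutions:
 h(c) = C1 - 7*c*log(c)/4 - 7*c*log(3)/4 + 55*c/36 + 7*c*log(7)/4


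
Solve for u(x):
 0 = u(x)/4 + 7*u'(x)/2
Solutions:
 u(x) = C1*exp(-x/14)


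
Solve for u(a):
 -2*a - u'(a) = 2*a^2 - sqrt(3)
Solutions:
 u(a) = C1 - 2*a^3/3 - a^2 + sqrt(3)*a


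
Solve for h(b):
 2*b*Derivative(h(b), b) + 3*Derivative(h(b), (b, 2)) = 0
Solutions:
 h(b) = C1 + C2*erf(sqrt(3)*b/3)


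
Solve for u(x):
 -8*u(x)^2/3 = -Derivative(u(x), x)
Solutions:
 u(x) = -3/(C1 + 8*x)


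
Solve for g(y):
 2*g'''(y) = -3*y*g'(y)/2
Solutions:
 g(y) = C1 + Integral(C2*airyai(-6^(1/3)*y/2) + C3*airybi(-6^(1/3)*y/2), y)


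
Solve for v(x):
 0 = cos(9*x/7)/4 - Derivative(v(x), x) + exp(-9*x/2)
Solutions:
 v(x) = C1 + 7*sin(9*x/7)/36 - 2*exp(-9*x/2)/9


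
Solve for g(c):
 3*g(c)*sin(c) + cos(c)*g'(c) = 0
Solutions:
 g(c) = C1*cos(c)^3


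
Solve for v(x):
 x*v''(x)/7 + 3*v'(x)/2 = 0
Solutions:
 v(x) = C1 + C2/x^(19/2)


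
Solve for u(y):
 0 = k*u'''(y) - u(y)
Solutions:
 u(y) = C1*exp(y*(1/k)^(1/3)) + C2*exp(y*(-1 + sqrt(3)*I)*(1/k)^(1/3)/2) + C3*exp(-y*(1 + sqrt(3)*I)*(1/k)^(1/3)/2)


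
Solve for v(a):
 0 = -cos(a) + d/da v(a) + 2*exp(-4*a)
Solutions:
 v(a) = C1 + sin(a) + exp(-4*a)/2


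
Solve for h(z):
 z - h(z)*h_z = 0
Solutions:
 h(z) = -sqrt(C1 + z^2)
 h(z) = sqrt(C1 + z^2)


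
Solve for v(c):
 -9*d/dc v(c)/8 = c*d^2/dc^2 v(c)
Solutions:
 v(c) = C1 + C2/c^(1/8)


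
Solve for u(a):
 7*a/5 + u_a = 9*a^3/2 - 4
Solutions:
 u(a) = C1 + 9*a^4/8 - 7*a^2/10 - 4*a


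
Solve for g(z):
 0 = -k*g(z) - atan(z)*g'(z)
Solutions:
 g(z) = C1*exp(-k*Integral(1/atan(z), z))


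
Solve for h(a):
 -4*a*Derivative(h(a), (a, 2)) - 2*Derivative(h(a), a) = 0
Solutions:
 h(a) = C1 + C2*sqrt(a)


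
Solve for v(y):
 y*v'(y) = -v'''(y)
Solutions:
 v(y) = C1 + Integral(C2*airyai(-y) + C3*airybi(-y), y)


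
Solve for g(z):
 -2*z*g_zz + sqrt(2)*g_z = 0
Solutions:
 g(z) = C1 + C2*z^(sqrt(2)/2 + 1)


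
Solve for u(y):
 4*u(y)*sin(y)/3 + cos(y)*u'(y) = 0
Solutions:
 u(y) = C1*cos(y)^(4/3)


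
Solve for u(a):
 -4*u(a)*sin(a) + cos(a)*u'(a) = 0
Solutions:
 u(a) = C1/cos(a)^4


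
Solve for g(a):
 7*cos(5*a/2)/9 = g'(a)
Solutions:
 g(a) = C1 + 14*sin(5*a/2)/45


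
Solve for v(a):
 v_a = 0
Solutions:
 v(a) = C1


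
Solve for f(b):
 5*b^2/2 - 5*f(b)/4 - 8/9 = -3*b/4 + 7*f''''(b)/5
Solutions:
 f(b) = 2*b^2 + 3*b/5 + (C1*sin(sqrt(5)*7^(3/4)*b/14) + C2*cos(sqrt(5)*7^(3/4)*b/14))*exp(-sqrt(5)*7^(3/4)*b/14) + (C3*sin(sqrt(5)*7^(3/4)*b/14) + C4*cos(sqrt(5)*7^(3/4)*b/14))*exp(sqrt(5)*7^(3/4)*b/14) - 32/45


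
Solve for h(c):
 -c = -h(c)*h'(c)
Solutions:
 h(c) = -sqrt(C1 + c^2)
 h(c) = sqrt(C1 + c^2)


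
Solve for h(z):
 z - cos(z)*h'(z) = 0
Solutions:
 h(z) = C1 + Integral(z/cos(z), z)


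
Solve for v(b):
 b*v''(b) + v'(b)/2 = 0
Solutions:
 v(b) = C1 + C2*sqrt(b)


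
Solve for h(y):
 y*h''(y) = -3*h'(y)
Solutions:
 h(y) = C1 + C2/y^2


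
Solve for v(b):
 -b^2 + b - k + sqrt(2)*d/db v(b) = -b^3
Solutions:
 v(b) = C1 - sqrt(2)*b^4/8 + sqrt(2)*b^3/6 - sqrt(2)*b^2/4 + sqrt(2)*b*k/2


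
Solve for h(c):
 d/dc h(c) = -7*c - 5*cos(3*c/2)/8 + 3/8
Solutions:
 h(c) = C1 - 7*c^2/2 + 3*c/8 - 5*sin(3*c/2)/12


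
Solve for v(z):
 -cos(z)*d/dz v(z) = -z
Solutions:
 v(z) = C1 + Integral(z/cos(z), z)


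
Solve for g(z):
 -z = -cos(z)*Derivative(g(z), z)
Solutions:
 g(z) = C1 + Integral(z/cos(z), z)


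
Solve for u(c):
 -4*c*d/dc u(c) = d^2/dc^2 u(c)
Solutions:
 u(c) = C1 + C2*erf(sqrt(2)*c)


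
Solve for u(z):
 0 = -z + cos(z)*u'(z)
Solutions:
 u(z) = C1 + Integral(z/cos(z), z)


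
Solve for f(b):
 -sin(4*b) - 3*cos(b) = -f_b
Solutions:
 f(b) = C1 + 3*sin(b) - cos(4*b)/4


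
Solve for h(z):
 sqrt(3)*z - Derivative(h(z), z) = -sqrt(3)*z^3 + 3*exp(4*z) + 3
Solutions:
 h(z) = C1 + sqrt(3)*z^4/4 + sqrt(3)*z^2/2 - 3*z - 3*exp(4*z)/4


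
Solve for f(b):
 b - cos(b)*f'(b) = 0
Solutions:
 f(b) = C1 + Integral(b/cos(b), b)


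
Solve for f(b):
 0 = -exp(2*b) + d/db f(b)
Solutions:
 f(b) = C1 + exp(2*b)/2


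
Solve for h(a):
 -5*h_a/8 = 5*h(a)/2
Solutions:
 h(a) = C1*exp(-4*a)


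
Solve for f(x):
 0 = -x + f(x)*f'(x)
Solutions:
 f(x) = -sqrt(C1 + x^2)
 f(x) = sqrt(C1 + x^2)


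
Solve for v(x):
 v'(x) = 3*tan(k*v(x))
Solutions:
 v(x) = Piecewise((-asin(exp(C1*k + 3*k*x))/k + pi/k, Ne(k, 0)), (nan, True))
 v(x) = Piecewise((asin(exp(C1*k + 3*k*x))/k, Ne(k, 0)), (nan, True))


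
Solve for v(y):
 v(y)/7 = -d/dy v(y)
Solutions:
 v(y) = C1*exp(-y/7)


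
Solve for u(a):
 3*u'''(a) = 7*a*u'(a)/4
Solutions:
 u(a) = C1 + Integral(C2*airyai(126^(1/3)*a/6) + C3*airybi(126^(1/3)*a/6), a)


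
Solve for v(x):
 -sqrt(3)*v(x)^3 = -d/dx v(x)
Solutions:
 v(x) = -sqrt(2)*sqrt(-1/(C1 + sqrt(3)*x))/2
 v(x) = sqrt(2)*sqrt(-1/(C1 + sqrt(3)*x))/2


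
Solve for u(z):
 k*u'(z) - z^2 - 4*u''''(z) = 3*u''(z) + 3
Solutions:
 u(z) = C1 + C2*exp(z*(-(-k + sqrt(k^2 + 1))^(1/3) + (-k + sqrt(k^2 + 1))^(-1/3))/2) + C3*exp(z*((-k + sqrt(k^2 + 1))^(1/3)/4 - sqrt(3)*I*(-k + sqrt(k^2 + 1))^(1/3)/4 + 1/((-1 + sqrt(3)*I)*(-k + sqrt(k^2 + 1))^(1/3)))) + C4*exp(z*((-k + sqrt(k^2 + 1))^(1/3)/4 + sqrt(3)*I*(-k + sqrt(k^2 + 1))^(1/3)/4 - 1/((1 + sqrt(3)*I)*(-k + sqrt(k^2 + 1))^(1/3)))) + z^3/(3*k) + 3*z/k + 3*z^2/k^2 + 18*z/k^3


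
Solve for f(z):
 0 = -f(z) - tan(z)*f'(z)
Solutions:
 f(z) = C1/sin(z)


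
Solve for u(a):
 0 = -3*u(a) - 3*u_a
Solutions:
 u(a) = C1*exp(-a)


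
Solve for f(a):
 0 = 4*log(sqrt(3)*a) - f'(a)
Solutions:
 f(a) = C1 + 4*a*log(a) - 4*a + a*log(9)


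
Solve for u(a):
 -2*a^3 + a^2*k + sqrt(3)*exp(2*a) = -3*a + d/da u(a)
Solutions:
 u(a) = C1 - a^4/2 + a^3*k/3 + 3*a^2/2 + sqrt(3)*exp(2*a)/2


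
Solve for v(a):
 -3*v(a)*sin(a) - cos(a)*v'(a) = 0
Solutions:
 v(a) = C1*cos(a)^3


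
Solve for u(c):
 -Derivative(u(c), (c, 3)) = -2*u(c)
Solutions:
 u(c) = C3*exp(2^(1/3)*c) + (C1*sin(2^(1/3)*sqrt(3)*c/2) + C2*cos(2^(1/3)*sqrt(3)*c/2))*exp(-2^(1/3)*c/2)


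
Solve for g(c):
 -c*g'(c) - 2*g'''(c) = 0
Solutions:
 g(c) = C1 + Integral(C2*airyai(-2^(2/3)*c/2) + C3*airybi(-2^(2/3)*c/2), c)


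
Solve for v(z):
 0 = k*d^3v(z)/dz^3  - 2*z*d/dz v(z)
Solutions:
 v(z) = C1 + Integral(C2*airyai(2^(1/3)*z*(1/k)^(1/3)) + C3*airybi(2^(1/3)*z*(1/k)^(1/3)), z)


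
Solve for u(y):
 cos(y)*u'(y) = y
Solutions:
 u(y) = C1 + Integral(y/cos(y), y)


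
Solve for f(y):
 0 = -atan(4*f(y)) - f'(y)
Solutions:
 Integral(1/atan(4*_y), (_y, f(y))) = C1 - y


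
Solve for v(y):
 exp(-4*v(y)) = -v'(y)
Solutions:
 v(y) = log(-I*(C1 - 4*y)^(1/4))
 v(y) = log(I*(C1 - 4*y)^(1/4))
 v(y) = log(-(C1 - 4*y)^(1/4))
 v(y) = log(C1 - 4*y)/4


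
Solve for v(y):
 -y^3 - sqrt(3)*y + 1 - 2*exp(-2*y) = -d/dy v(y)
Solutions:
 v(y) = C1 + y^4/4 + sqrt(3)*y^2/2 - y - exp(-2*y)


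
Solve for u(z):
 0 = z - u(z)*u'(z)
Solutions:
 u(z) = -sqrt(C1 + z^2)
 u(z) = sqrt(C1 + z^2)


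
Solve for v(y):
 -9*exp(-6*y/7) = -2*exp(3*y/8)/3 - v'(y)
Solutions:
 v(y) = C1 - 16*exp(3*y/8)/9 - 21*exp(-6*y/7)/2


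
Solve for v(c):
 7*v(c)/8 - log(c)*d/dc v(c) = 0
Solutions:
 v(c) = C1*exp(7*li(c)/8)


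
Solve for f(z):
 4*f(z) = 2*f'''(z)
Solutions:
 f(z) = C3*exp(2^(1/3)*z) + (C1*sin(2^(1/3)*sqrt(3)*z/2) + C2*cos(2^(1/3)*sqrt(3)*z/2))*exp(-2^(1/3)*z/2)


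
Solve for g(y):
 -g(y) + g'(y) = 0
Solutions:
 g(y) = C1*exp(y)


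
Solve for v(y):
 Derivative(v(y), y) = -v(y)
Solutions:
 v(y) = C1*exp(-y)


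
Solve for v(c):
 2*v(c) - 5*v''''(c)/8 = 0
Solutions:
 v(c) = C1*exp(-2*5^(3/4)*c/5) + C2*exp(2*5^(3/4)*c/5) + C3*sin(2*5^(3/4)*c/5) + C4*cos(2*5^(3/4)*c/5)


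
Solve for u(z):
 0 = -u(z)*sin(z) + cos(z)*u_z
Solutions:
 u(z) = C1/cos(z)


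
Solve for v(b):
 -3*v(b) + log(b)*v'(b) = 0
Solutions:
 v(b) = C1*exp(3*li(b))


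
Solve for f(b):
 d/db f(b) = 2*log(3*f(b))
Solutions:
 -Integral(1/(log(_y) + log(3)), (_y, f(b)))/2 = C1 - b


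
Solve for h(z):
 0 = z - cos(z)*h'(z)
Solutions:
 h(z) = C1 + Integral(z/cos(z), z)


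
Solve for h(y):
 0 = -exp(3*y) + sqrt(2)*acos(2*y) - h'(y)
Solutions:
 h(y) = C1 + sqrt(2)*(y*acos(2*y) - sqrt(1 - 4*y^2)/2) - exp(3*y)/3


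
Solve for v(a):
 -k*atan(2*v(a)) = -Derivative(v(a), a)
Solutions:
 Integral(1/atan(2*_y), (_y, v(a))) = C1 + a*k


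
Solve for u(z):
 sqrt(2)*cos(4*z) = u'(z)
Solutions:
 u(z) = C1 + sqrt(2)*sin(4*z)/4


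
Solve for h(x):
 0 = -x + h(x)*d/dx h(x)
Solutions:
 h(x) = -sqrt(C1 + x^2)
 h(x) = sqrt(C1 + x^2)


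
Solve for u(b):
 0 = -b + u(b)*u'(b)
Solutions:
 u(b) = -sqrt(C1 + b^2)
 u(b) = sqrt(C1 + b^2)


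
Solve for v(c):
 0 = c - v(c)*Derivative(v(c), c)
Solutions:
 v(c) = -sqrt(C1 + c^2)
 v(c) = sqrt(C1 + c^2)


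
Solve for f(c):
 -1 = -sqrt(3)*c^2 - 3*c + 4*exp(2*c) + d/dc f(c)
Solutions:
 f(c) = C1 + sqrt(3)*c^3/3 + 3*c^2/2 - c - 2*exp(2*c)


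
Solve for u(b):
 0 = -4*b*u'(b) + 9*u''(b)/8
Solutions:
 u(b) = C1 + C2*erfi(4*b/3)


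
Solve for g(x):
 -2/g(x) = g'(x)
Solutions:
 g(x) = -sqrt(C1 - 4*x)
 g(x) = sqrt(C1 - 4*x)


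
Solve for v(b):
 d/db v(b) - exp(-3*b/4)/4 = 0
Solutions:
 v(b) = C1 - exp(-3*b/4)/3


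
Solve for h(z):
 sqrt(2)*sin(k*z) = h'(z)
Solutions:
 h(z) = C1 - sqrt(2)*cos(k*z)/k


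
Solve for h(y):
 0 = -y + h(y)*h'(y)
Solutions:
 h(y) = -sqrt(C1 + y^2)
 h(y) = sqrt(C1 + y^2)


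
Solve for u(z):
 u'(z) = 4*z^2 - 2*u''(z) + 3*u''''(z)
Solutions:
 u(z) = C1 + C4*exp(z) + 4*z^3/3 - 8*z^2 + 32*z + (C2*sin(sqrt(3)*z/6) + C3*cos(sqrt(3)*z/6))*exp(-z/2)


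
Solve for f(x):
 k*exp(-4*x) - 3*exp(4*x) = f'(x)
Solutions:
 f(x) = C1 - k*exp(-4*x)/4 - 3*exp(4*x)/4


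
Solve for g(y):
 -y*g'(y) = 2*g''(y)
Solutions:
 g(y) = C1 + C2*erf(y/2)


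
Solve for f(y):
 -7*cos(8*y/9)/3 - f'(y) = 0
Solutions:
 f(y) = C1 - 21*sin(8*y/9)/8


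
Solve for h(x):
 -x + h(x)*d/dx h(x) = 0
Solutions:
 h(x) = -sqrt(C1 + x^2)
 h(x) = sqrt(C1 + x^2)


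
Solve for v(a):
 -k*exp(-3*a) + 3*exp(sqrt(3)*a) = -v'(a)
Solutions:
 v(a) = C1 - k*exp(-3*a)/3 - sqrt(3)*exp(sqrt(3)*a)


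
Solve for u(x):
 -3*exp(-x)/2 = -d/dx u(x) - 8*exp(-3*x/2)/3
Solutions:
 u(x) = C1 - 3*exp(-x)/2 + 16*exp(-3*x/2)/9


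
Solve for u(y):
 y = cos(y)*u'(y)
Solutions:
 u(y) = C1 + Integral(y/cos(y), y)


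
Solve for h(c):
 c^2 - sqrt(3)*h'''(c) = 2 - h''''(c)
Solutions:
 h(c) = C1 + C2*c + C3*c^2 + C4*exp(sqrt(3)*c) + sqrt(3)*c^5/180 + c^4/36 - 2*sqrt(3)*c^3/27


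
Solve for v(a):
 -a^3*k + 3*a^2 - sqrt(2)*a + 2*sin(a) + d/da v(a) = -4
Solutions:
 v(a) = C1 + a^4*k/4 - a^3 + sqrt(2)*a^2/2 - 4*a + 2*cos(a)


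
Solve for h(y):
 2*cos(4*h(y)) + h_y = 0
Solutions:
 h(y) = -asin((C1 + exp(16*y))/(C1 - exp(16*y)))/4 + pi/4
 h(y) = asin((C1 + exp(16*y))/(C1 - exp(16*y)))/4


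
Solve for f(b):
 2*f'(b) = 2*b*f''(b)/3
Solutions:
 f(b) = C1 + C2*b^4


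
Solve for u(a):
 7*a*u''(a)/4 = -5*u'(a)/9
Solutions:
 u(a) = C1 + C2*a^(43/63)


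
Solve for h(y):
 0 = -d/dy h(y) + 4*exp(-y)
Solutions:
 h(y) = C1 - 4*exp(-y)


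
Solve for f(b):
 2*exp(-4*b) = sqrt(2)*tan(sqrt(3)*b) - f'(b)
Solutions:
 f(b) = C1 + sqrt(6)*log(tan(sqrt(3)*b)^2 + 1)/6 + exp(-4*b)/2


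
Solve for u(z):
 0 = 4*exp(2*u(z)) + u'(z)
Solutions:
 u(z) = log(-sqrt(-1/(C1 - 4*z))) - log(2)/2
 u(z) = log(-1/(C1 - 4*z))/2 - log(2)/2


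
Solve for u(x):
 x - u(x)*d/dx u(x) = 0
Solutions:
 u(x) = -sqrt(C1 + x^2)
 u(x) = sqrt(C1 + x^2)


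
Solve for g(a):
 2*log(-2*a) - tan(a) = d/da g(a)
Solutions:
 g(a) = C1 + 2*a*log(-a) - 2*a + 2*a*log(2) + log(cos(a))


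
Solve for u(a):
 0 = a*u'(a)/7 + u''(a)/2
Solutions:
 u(a) = C1 + C2*erf(sqrt(7)*a/7)


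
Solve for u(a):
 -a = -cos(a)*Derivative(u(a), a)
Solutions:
 u(a) = C1 + Integral(a/cos(a), a)


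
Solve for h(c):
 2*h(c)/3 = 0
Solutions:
 h(c) = 0


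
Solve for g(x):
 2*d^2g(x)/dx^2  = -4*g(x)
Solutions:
 g(x) = C1*sin(sqrt(2)*x) + C2*cos(sqrt(2)*x)


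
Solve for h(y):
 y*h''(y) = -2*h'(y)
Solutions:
 h(y) = C1 + C2/y


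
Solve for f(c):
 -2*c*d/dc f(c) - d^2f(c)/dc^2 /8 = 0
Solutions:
 f(c) = C1 + C2*erf(2*sqrt(2)*c)


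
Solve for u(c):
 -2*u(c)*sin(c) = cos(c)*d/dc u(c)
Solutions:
 u(c) = C1*cos(c)^2


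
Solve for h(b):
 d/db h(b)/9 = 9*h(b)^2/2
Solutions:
 h(b) = -2/(C1 + 81*b)


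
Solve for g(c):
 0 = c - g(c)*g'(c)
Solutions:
 g(c) = -sqrt(C1 + c^2)
 g(c) = sqrt(C1 + c^2)


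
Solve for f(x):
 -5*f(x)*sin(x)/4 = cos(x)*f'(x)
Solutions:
 f(x) = C1*cos(x)^(5/4)


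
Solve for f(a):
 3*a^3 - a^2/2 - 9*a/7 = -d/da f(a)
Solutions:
 f(a) = C1 - 3*a^4/4 + a^3/6 + 9*a^2/14


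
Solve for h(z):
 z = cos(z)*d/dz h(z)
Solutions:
 h(z) = C1 + Integral(z/cos(z), z)


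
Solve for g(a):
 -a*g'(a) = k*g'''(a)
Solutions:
 g(a) = C1 + Integral(C2*airyai(a*(-1/k)^(1/3)) + C3*airybi(a*(-1/k)^(1/3)), a)


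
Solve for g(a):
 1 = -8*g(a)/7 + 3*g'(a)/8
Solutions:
 g(a) = C1*exp(64*a/21) - 7/8


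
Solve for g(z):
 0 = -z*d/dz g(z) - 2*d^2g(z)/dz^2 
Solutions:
 g(z) = C1 + C2*erf(z/2)


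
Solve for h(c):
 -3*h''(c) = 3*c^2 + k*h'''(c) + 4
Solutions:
 h(c) = C1 + C2*c + C3*exp(-3*c/k) - c^4/12 + c^3*k/9 + c^2*(-k^2 - 6)/9


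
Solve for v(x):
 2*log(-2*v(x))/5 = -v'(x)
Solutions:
 5*Integral(1/(log(-_y) + log(2)), (_y, v(x)))/2 = C1 - x


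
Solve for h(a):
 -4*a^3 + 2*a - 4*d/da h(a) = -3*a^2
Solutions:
 h(a) = C1 - a^4/4 + a^3/4 + a^2/4


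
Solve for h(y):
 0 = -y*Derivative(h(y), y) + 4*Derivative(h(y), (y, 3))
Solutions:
 h(y) = C1 + Integral(C2*airyai(2^(1/3)*y/2) + C3*airybi(2^(1/3)*y/2), y)


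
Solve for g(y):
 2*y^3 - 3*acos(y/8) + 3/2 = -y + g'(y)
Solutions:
 g(y) = C1 + y^4/2 + y^2/2 - 3*y*acos(y/8) + 3*y/2 + 3*sqrt(64 - y^2)


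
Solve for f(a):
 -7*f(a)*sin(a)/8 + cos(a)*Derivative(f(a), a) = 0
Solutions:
 f(a) = C1/cos(a)^(7/8)


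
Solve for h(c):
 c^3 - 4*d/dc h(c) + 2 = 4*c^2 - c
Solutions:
 h(c) = C1 + c^4/16 - c^3/3 + c^2/8 + c/2


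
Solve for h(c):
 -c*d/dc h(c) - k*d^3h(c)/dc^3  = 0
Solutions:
 h(c) = C1 + Integral(C2*airyai(c*(-1/k)^(1/3)) + C3*airybi(c*(-1/k)^(1/3)), c)


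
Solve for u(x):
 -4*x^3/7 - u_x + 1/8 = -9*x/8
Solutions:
 u(x) = C1 - x^4/7 + 9*x^2/16 + x/8


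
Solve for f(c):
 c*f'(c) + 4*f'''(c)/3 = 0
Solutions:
 f(c) = C1 + Integral(C2*airyai(-6^(1/3)*c/2) + C3*airybi(-6^(1/3)*c/2), c)


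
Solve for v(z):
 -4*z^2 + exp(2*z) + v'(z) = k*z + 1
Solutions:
 v(z) = C1 + k*z^2/2 + 4*z^3/3 + z - exp(2*z)/2


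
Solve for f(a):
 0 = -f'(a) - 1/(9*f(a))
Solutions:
 f(a) = -sqrt(C1 - 2*a)/3
 f(a) = sqrt(C1 - 2*a)/3


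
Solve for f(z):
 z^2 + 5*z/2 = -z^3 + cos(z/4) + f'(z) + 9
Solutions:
 f(z) = C1 + z^4/4 + z^3/3 + 5*z^2/4 - 9*z - 4*sin(z/4)


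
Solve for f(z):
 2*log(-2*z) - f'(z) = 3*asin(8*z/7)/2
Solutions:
 f(z) = C1 + 2*z*log(-z) - 3*z*asin(8*z/7)/2 - 2*z + 2*z*log(2) - 3*sqrt(49 - 64*z^2)/16


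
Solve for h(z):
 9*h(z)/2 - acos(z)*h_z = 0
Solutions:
 h(z) = C1*exp(9*Integral(1/acos(z), z)/2)


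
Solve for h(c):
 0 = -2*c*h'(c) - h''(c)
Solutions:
 h(c) = C1 + C2*erf(c)


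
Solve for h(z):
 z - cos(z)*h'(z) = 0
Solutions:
 h(z) = C1 + Integral(z/cos(z), z)


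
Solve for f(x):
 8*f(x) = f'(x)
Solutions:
 f(x) = C1*exp(8*x)


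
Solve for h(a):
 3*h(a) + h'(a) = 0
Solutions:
 h(a) = C1*exp(-3*a)


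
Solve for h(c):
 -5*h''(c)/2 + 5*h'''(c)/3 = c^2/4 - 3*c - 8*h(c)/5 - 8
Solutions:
 h(c) = C1*exp(c*(5*5^(2/3)/(8*sqrt(69) + 71)^(1/3) + 5^(1/3)*(8*sqrt(69) + 71)^(1/3) + 10)/20)*sin(sqrt(3)*5^(1/3)*c*(-(8*sqrt(69) + 71)^(1/3) + 5*5^(1/3)/(8*sqrt(69) + 71)^(1/3))/20) + C2*exp(c*(5*5^(2/3)/(8*sqrt(69) + 71)^(1/3) + 5^(1/3)*(8*sqrt(69) + 71)^(1/3) + 10)/20)*cos(sqrt(3)*5^(1/3)*c*(-(8*sqrt(69) + 71)^(1/3) + 5*5^(1/3)/(8*sqrt(69) + 71)^(1/3))/20) + C3*exp(c*(-5^(1/3)*(8*sqrt(69) + 71)^(1/3) - 5*5^(2/3)/(8*sqrt(69) + 71)^(1/3) + 5)/10) + 5*c^2/32 - 15*c/8 - 1155/256


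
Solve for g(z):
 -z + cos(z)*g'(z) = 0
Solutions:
 g(z) = C1 + Integral(z/cos(z), z)


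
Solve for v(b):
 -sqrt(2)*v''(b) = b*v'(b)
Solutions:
 v(b) = C1 + C2*erf(2^(1/4)*b/2)


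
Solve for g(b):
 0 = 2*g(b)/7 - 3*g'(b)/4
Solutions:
 g(b) = C1*exp(8*b/21)


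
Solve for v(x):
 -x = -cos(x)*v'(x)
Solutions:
 v(x) = C1 + Integral(x/cos(x), x)


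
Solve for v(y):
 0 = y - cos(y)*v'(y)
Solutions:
 v(y) = C1 + Integral(y/cos(y), y)


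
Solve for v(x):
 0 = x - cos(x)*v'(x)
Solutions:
 v(x) = C1 + Integral(x/cos(x), x)


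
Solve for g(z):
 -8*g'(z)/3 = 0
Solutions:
 g(z) = C1


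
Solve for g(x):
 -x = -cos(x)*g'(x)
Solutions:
 g(x) = C1 + Integral(x/cos(x), x)


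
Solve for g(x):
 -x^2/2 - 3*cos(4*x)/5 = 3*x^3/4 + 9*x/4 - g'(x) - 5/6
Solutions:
 g(x) = C1 + 3*x^4/16 + x^3/6 + 9*x^2/8 - 5*x/6 + 3*sin(4*x)/20


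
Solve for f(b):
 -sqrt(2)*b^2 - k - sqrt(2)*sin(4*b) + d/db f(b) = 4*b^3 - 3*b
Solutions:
 f(b) = C1 + b^4 + sqrt(2)*b^3/3 - 3*b^2/2 + b*k - sqrt(2)*cos(4*b)/4


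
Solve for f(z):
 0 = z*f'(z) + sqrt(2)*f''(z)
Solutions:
 f(z) = C1 + C2*erf(2^(1/4)*z/2)


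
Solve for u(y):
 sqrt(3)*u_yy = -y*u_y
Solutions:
 u(y) = C1 + C2*erf(sqrt(2)*3^(3/4)*y/6)


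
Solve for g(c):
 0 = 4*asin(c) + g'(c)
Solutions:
 g(c) = C1 - 4*c*asin(c) - 4*sqrt(1 - c^2)


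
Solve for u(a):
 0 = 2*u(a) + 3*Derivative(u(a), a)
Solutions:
 u(a) = C1*exp(-2*a/3)


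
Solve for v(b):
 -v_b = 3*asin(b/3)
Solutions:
 v(b) = C1 - 3*b*asin(b/3) - 3*sqrt(9 - b^2)


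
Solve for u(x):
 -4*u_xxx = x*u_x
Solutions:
 u(x) = C1 + Integral(C2*airyai(-2^(1/3)*x/2) + C3*airybi(-2^(1/3)*x/2), x)


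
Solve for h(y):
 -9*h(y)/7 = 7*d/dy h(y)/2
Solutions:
 h(y) = C1*exp(-18*y/49)


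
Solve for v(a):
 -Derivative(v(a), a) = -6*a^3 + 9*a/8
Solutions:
 v(a) = C1 + 3*a^4/2 - 9*a^2/16


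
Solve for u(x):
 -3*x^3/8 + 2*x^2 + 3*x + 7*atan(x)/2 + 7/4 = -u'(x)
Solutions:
 u(x) = C1 + 3*x^4/32 - 2*x^3/3 - 3*x^2/2 - 7*x*atan(x)/2 - 7*x/4 + 7*log(x^2 + 1)/4


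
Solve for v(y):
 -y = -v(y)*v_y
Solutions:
 v(y) = -sqrt(C1 + y^2)
 v(y) = sqrt(C1 + y^2)


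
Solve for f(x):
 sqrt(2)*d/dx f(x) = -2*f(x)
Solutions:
 f(x) = C1*exp(-sqrt(2)*x)


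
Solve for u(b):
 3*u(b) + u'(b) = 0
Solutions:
 u(b) = C1*exp(-3*b)


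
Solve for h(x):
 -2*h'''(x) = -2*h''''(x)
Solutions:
 h(x) = C1 + C2*x + C3*x^2 + C4*exp(x)


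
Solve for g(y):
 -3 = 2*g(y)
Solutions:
 g(y) = -3/2


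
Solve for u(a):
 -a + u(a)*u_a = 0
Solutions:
 u(a) = -sqrt(C1 + a^2)
 u(a) = sqrt(C1 + a^2)


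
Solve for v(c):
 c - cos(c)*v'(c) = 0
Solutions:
 v(c) = C1 + Integral(c/cos(c), c)


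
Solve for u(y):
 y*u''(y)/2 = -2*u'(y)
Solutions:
 u(y) = C1 + C2/y^3


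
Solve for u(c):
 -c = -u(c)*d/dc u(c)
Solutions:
 u(c) = -sqrt(C1 + c^2)
 u(c) = sqrt(C1 + c^2)


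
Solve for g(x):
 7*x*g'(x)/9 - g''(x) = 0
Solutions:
 g(x) = C1 + C2*erfi(sqrt(14)*x/6)


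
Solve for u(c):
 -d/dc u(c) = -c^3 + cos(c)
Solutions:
 u(c) = C1 + c^4/4 - sin(c)


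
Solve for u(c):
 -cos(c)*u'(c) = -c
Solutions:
 u(c) = C1 + Integral(c/cos(c), c)


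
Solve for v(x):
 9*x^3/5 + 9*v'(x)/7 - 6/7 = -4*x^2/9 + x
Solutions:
 v(x) = C1 - 7*x^4/20 - 28*x^3/243 + 7*x^2/18 + 2*x/3


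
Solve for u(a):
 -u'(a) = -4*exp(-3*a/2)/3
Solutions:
 u(a) = C1 - 8*exp(-3*a/2)/9


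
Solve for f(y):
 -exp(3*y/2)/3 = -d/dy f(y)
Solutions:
 f(y) = C1 + 2*exp(3*y/2)/9


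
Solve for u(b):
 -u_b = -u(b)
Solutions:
 u(b) = C1*exp(b)


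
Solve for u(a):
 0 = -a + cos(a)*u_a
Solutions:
 u(a) = C1 + Integral(a/cos(a), a)


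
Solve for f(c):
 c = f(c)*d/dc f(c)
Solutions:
 f(c) = -sqrt(C1 + c^2)
 f(c) = sqrt(C1 + c^2)


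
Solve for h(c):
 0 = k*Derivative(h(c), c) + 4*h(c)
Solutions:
 h(c) = C1*exp(-4*c/k)


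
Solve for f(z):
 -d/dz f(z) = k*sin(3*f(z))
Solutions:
 f(z) = -acos((-C1 - exp(6*k*z))/(C1 - exp(6*k*z)))/3 + 2*pi/3
 f(z) = acos((-C1 - exp(6*k*z))/(C1 - exp(6*k*z)))/3


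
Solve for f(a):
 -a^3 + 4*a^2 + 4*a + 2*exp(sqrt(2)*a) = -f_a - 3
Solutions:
 f(a) = C1 + a^4/4 - 4*a^3/3 - 2*a^2 - 3*a - sqrt(2)*exp(sqrt(2)*a)


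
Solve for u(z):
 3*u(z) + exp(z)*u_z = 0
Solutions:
 u(z) = C1*exp(3*exp(-z))


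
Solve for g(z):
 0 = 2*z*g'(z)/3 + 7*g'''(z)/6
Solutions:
 g(z) = C1 + Integral(C2*airyai(-14^(2/3)*z/7) + C3*airybi(-14^(2/3)*z/7), z)


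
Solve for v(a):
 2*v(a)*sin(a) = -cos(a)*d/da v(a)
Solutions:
 v(a) = C1*cos(a)^2


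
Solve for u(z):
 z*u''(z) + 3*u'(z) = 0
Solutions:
 u(z) = C1 + C2/z^2


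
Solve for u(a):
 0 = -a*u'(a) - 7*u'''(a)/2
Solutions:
 u(a) = C1 + Integral(C2*airyai(-2^(1/3)*7^(2/3)*a/7) + C3*airybi(-2^(1/3)*7^(2/3)*a/7), a)


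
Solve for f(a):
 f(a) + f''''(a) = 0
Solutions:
 f(a) = (C1*sin(sqrt(2)*a/2) + C2*cos(sqrt(2)*a/2))*exp(-sqrt(2)*a/2) + (C3*sin(sqrt(2)*a/2) + C4*cos(sqrt(2)*a/2))*exp(sqrt(2)*a/2)


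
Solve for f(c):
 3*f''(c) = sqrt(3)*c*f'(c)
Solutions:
 f(c) = C1 + C2*erfi(sqrt(2)*3^(3/4)*c/6)


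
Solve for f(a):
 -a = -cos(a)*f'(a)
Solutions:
 f(a) = C1 + Integral(a/cos(a), a)


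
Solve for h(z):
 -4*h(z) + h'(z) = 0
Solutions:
 h(z) = C1*exp(4*z)


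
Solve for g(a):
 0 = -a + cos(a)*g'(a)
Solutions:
 g(a) = C1 + Integral(a/cos(a), a)


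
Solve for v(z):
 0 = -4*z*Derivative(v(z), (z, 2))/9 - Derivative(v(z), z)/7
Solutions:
 v(z) = C1 + C2*z^(19/28)


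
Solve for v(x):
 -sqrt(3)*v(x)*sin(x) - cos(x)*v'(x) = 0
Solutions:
 v(x) = C1*cos(x)^(sqrt(3))


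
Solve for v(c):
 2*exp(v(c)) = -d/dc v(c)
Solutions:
 v(c) = log(1/(C1 + 2*c))


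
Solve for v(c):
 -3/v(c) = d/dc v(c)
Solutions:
 v(c) = -sqrt(C1 - 6*c)
 v(c) = sqrt(C1 - 6*c)


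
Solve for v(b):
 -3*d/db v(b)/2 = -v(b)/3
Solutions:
 v(b) = C1*exp(2*b/9)


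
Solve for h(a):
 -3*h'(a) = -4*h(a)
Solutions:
 h(a) = C1*exp(4*a/3)


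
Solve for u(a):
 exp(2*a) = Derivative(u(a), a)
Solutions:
 u(a) = C1 + exp(2*a)/2


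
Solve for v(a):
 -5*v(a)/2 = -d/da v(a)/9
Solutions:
 v(a) = C1*exp(45*a/2)


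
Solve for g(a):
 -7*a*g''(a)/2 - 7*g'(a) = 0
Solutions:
 g(a) = C1 + C2/a


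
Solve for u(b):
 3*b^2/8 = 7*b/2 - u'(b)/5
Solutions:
 u(b) = C1 - 5*b^3/8 + 35*b^2/4


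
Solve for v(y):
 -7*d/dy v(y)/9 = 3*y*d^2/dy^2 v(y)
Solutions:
 v(y) = C1 + C2*y^(20/27)


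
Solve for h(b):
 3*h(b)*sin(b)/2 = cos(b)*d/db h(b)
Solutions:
 h(b) = C1/cos(b)^(3/2)
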